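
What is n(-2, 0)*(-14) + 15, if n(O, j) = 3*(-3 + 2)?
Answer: 57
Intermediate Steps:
n(O, j) = -3 (n(O, j) = 3*(-1) = -3)
n(-2, 0)*(-14) + 15 = -3*(-14) + 15 = 42 + 15 = 57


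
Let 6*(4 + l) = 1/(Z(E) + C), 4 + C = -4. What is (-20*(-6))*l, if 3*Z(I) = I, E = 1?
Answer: -11100/23 ≈ -482.61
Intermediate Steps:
Z(I) = I/3
C = -8 (C = -4 - 4 = -8)
l = -185/46 (l = -4 + 1/(6*((⅓)*1 - 8)) = -4 + 1/(6*(⅓ - 8)) = -4 + 1/(6*(-23/3)) = -4 + (⅙)*(-3/23) = -4 - 1/46 = -185/46 ≈ -4.0217)
(-20*(-6))*l = -20*(-6)*(-185/46) = 120*(-185/46) = -11100/23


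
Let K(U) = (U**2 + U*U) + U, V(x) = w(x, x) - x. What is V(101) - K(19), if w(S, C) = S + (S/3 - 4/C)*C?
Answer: 7966/3 ≈ 2655.3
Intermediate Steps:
w(S, C) = S + C*(-4/C + S/3) (w(S, C) = S + (S*(1/3) - 4/C)*C = S + (S/3 - 4/C)*C = S + (-4/C + S/3)*C = S + C*(-4/C + S/3))
V(x) = -4 + x**2/3 (V(x) = (-4 + x + x*x/3) - x = (-4 + x + x**2/3) - x = -4 + x**2/3)
K(U) = U + 2*U**2 (K(U) = (U**2 + U**2) + U = 2*U**2 + U = U + 2*U**2)
V(101) - K(19) = (-4 + (1/3)*101**2) - 19*(1 + 2*19) = (-4 + (1/3)*10201) - 19*(1 + 38) = (-4 + 10201/3) - 19*39 = 10189/3 - 1*741 = 10189/3 - 741 = 7966/3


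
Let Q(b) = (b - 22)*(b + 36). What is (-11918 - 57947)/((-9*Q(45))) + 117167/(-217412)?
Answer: 13224950291/3645347004 ≈ 3.6279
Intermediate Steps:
Q(b) = (-22 + b)*(36 + b)
(-11918 - 57947)/((-9*Q(45))) + 117167/(-217412) = (-11918 - 57947)/((-9*(-792 + 45² + 14*45))) + 117167/(-217412) = -69865*(-1/(9*(-792 + 2025 + 630))) + 117167*(-1/217412) = -69865/((-9*1863)) - 117167/217412 = -69865/(-16767) - 117167/217412 = -69865*(-1/16767) - 117167/217412 = 69865/16767 - 117167/217412 = 13224950291/3645347004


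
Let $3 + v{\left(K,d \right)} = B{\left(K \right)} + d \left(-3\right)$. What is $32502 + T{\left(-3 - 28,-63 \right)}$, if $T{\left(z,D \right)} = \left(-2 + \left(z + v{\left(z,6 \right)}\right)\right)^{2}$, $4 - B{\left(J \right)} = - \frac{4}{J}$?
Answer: $\frac{33649338}{961} \approx 35015.0$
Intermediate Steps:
$B{\left(J \right)} = 4 + \frac{4}{J}$ ($B{\left(J \right)} = 4 - - \frac{4}{J} = 4 + \frac{4}{J}$)
$v{\left(K,d \right)} = 1 - 3 d + \frac{4}{K}$ ($v{\left(K,d \right)} = -3 + \left(\left(4 + \frac{4}{K}\right) + d \left(-3\right)\right) = -3 - \left(-4 - \frac{4}{K} + 3 d\right) = -3 + \left(4 - 3 d + \frac{4}{K}\right) = 1 - 3 d + \frac{4}{K}$)
$T{\left(z,D \right)} = \left(-19 + z + \frac{4}{z}\right)^{2}$ ($T{\left(z,D \right)} = \left(-2 + \left(z + \left(1 - 18 + \frac{4}{z}\right)\right)\right)^{2} = \left(-2 - \left(17 - z - \frac{4}{z}\right)\right)^{2} = \left(-2 + \left(-17 + z + \frac{4}{z}\right)\right)^{2} = \left(-19 + z + \frac{4}{z}\right)^{2}$)
$32502 + T{\left(-3 - 28,-63 \right)} = 32502 + \frac{\left(4 + \left(-3 - 28\right) \left(-19 - 31\right)\right)^{2}}{\left(-3 - 28\right)^{2}} = 32502 + \frac{\left(4 - 31 \left(-19 - 31\right)\right)^{2}}{961} = 32502 + \frac{\left(4 - -1550\right)^{2}}{961} = 32502 + \frac{\left(4 + 1550\right)^{2}}{961} = 32502 + \frac{1554^{2}}{961} = 32502 + \frac{1}{961} \cdot 2414916 = 32502 + \frac{2414916}{961} = \frac{33649338}{961}$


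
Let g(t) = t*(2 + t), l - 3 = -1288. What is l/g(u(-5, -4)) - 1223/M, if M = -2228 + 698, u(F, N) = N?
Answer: -978133/6120 ≈ -159.83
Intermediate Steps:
l = -1285 (l = 3 - 1288 = -1285)
M = -1530
l/g(u(-5, -4)) - 1223/M = -1285*(-1/(4*(2 - 4))) - 1223/(-1530) = -1285/((-4*(-2))) - 1223*(-1/1530) = -1285/8 + 1223/1530 = -978133/6120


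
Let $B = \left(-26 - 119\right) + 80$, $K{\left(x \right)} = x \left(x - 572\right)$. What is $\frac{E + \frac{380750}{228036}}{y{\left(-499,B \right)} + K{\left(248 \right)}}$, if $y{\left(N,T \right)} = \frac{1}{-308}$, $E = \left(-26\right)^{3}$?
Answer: $\frac{308583658922}{1410882504753} \approx 0.21872$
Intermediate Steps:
$K{\left(x \right)} = x \left(-572 + x\right)$
$B = -65$ ($B = -145 + 80 = -65$)
$E = -17576$
$y{\left(N,T \right)} = - \frac{1}{308}$
$\frac{E + \frac{380750}{228036}}{y{\left(-499,B \right)} + K{\left(248 \right)}} = \frac{-17576 + \frac{380750}{228036}}{- \frac{1}{308} + 248 \left(-572 + 248\right)} = \frac{-17576 + 380750 \cdot \frac{1}{228036}}{- \frac{1}{308} + 248 \left(-324\right)} = \frac{-17576 + \frac{190375}{114018}}{- \frac{1}{308} - 80352} = - \frac{2003789993}{114018 \left(- \frac{24748417}{308}\right)} = \left(- \frac{2003789993}{114018}\right) \left(- \frac{308}{24748417}\right) = \frac{308583658922}{1410882504753}$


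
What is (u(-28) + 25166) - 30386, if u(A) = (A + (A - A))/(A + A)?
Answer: -10439/2 ≈ -5219.5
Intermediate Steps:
u(A) = ½ (u(A) = (A + 0)/((2*A)) = A*(1/(2*A)) = ½)
(u(-28) + 25166) - 30386 = (½ + 25166) - 30386 = 50333/2 - 30386 = -10439/2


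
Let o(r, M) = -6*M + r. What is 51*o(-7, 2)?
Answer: -969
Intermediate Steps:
o(r, M) = r - 6*M
51*o(-7, 2) = 51*(-7 - 6*2) = 51*(-7 - 12) = 51*(-19) = -969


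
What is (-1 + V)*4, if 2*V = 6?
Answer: 8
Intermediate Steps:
V = 3 (V = (1/2)*6 = 3)
(-1 + V)*4 = (-1 + 3)*4 = 2*4 = 8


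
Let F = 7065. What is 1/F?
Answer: 1/7065 ≈ 0.00014154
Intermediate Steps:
1/F = 1/7065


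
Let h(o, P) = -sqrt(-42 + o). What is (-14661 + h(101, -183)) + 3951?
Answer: -10710 - sqrt(59) ≈ -10718.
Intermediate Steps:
(-14661 + h(101, -183)) + 3951 = (-14661 - sqrt(-42 + 101)) + 3951 = (-14661 - sqrt(59)) + 3951 = -10710 - sqrt(59)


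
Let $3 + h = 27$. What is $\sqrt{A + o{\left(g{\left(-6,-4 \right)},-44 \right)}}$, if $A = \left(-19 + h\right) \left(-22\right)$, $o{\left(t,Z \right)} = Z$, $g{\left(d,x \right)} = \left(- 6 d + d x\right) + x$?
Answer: $i \sqrt{154} \approx 12.41 i$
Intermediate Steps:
$g{\left(d,x \right)} = x - 6 d + d x$
$h = 24$ ($h = -3 + 27 = 24$)
$A = -110$ ($A = \left(-19 + 24\right) \left(-22\right) = 5 \left(-22\right) = -110$)
$\sqrt{A + o{\left(g{\left(-6,-4 \right)},-44 \right)}} = \sqrt{-110 - 44} = \sqrt{-154} = i \sqrt{154}$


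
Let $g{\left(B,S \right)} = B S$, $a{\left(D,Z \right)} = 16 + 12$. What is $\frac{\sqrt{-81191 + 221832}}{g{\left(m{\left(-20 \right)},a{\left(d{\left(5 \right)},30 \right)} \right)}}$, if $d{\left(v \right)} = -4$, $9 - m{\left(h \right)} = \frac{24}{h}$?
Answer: $\frac{5 \sqrt{140641}}{1428} \approx 1.3131$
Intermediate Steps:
$m{\left(h \right)} = 9 - \frac{24}{h}$
$a{\left(D,Z \right)} = 28$
$\frac{\sqrt{-81191 + 221832}}{g{\left(m{\left(-20 \right)},a{\left(d{\left(5 \right)},30 \right)} \right)}} = \frac{\sqrt{-81191 + 221832}}{\left(9 - \frac{24}{-20}\right) 28} = \frac{\sqrt{140641}}{\left(9 - - \frac{6}{5}\right) 28} = \frac{\sqrt{140641}}{\left(9 + \frac{6}{5}\right) 28} = \frac{\sqrt{140641}}{\frac{51}{5} \cdot 28} = \frac{\sqrt{140641}}{\frac{1428}{5}} = \sqrt{140641} \cdot \frac{5}{1428} = \frac{5 \sqrt{140641}}{1428}$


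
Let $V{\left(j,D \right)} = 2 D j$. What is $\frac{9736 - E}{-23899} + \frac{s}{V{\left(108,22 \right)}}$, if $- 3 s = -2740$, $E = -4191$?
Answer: $- \frac{33265013}{85176036} \approx -0.39054$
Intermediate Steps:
$V{\left(j,D \right)} = 2 D j$
$s = \frac{2740}{3}$ ($s = \left(- \frac{1}{3}\right) \left(-2740\right) = \frac{2740}{3} \approx 913.33$)
$\frac{9736 - E}{-23899} + \frac{s}{V{\left(108,22 \right)}} = \frac{9736 - -4191}{-23899} + \frac{2740}{3 \cdot 2 \cdot 22 \cdot 108} = \left(9736 + 4191\right) \left(- \frac{1}{23899}\right) + \frac{2740}{3 \cdot 4752} = 13927 \left(- \frac{1}{23899}\right) + \frac{2740}{3} \cdot \frac{1}{4752} = - \frac{13927}{23899} + \frac{685}{3564} = - \frac{33265013}{85176036}$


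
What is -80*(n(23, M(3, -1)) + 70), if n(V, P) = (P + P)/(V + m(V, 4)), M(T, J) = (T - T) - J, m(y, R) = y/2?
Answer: -386720/69 ≈ -5604.6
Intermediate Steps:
m(y, R) = y/2 (m(y, R) = y*(1/2) = y/2)
M(T, J) = -J (M(T, J) = 0 - J = -J)
n(V, P) = 4*P/(3*V) (n(V, P) = (P + P)/(V + V/2) = (2*P)/((3*V/2)) = (2*P)*(2/(3*V)) = 4*P/(3*V))
-80*(n(23, M(3, -1)) + 70) = -80*((4/3)*(-1*(-1))/23 + 70) = -80*((4/3)*1*(1/23) + 70) = -80*(4/69 + 70) = -80*4834/69 = -386720/69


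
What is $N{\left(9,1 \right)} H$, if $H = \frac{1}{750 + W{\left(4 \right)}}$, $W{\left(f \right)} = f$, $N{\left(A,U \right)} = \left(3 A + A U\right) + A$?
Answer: $\frac{45}{754} \approx 0.059682$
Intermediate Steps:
$N{\left(A,U \right)} = 4 A + A U$
$H = \frac{1}{754}$ ($H = \frac{1}{750 + 4} = \frac{1}{754} \approx 0.0013263$)
$N{\left(9,1 \right)} H = 9 \left(4 + 1\right) \frac{1}{754} = 9 \cdot 5 \cdot \frac{1}{754} = 45 \cdot \frac{1}{754} = \frac{45}{754}$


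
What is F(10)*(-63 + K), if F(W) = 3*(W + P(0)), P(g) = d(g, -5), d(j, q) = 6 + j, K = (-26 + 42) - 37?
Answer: -4032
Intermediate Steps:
K = -21 (K = 16 - 37 = -21)
P(g) = 6 + g
F(W) = 18 + 3*W (F(W) = 3*(W + (6 + 0)) = 3*(W + 6) = 3*(6 + W) = 18 + 3*W)
F(10)*(-63 + K) = (18 + 3*10)*(-63 - 21) = (18 + 30)*(-84) = 48*(-84) = -4032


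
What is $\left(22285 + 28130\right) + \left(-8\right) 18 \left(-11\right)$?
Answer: $51999$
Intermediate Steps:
$\left(22285 + 28130\right) + \left(-8\right) 18 \left(-11\right) = 50415 - -1584 = 50415 + 1584 = 51999$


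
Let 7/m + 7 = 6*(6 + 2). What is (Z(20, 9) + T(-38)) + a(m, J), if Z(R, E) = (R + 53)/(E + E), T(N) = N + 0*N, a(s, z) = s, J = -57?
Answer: -24925/738 ≈ -33.774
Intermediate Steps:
m = 7/41 (m = 7/(-7 + 6*(6 + 2)) = 7/(-7 + 6*8) = 7/(-7 + 48) = 7/41 ≈ 0.17073)
T(N) = N (T(N) = N + 0 = N)
Z(R, E) = (53 + R)/(2*E) (Z(R, E) = (53 + R)/((2*E)) = (53 + R)*(1/(2*E)) = (53 + R)/(2*E))
(Z(20, 9) + T(-38)) + a(m, J) = ((½)*(53 + 20)/9 - 38) + 7/41 = ((½)*(⅑)*73 - 38) + 7/41 = (73/18 - 38) + 7/41 = -611/18 + 7/41 = -24925/738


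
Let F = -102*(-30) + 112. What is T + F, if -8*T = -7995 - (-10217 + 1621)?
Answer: 24775/8 ≈ 3096.9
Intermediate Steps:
F = 3172 (F = 3060 + 112 = 3172)
T = -601/8 (T = -(-7995 - (-10217 + 1621))/8 = -(-7995 - 1*(-8596))/8 = -(-7995 + 8596)/8 = -⅛*601 = -601/8 ≈ -75.125)
T + F = -601/8 + 3172 = 24775/8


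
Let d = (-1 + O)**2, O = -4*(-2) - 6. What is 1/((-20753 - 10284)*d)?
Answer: -1/31037 ≈ -3.2220e-5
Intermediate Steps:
O = 2 (O = 8 - 6 = 2)
d = 1 (d = (-1 + 2)**2 = 1**2 = 1)
1/((-20753 - 10284)*d) = 1/(-20753 - 10284*1) = 1/(-31037) = -1/31037*1 = -1/31037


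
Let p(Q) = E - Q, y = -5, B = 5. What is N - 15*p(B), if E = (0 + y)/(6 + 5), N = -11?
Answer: 779/11 ≈ 70.818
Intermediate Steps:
E = -5/11 (E = (0 - 5)/(6 + 5) = -5/11 ≈ -0.45455)
p(Q) = -5/11 - Q
N - 15*p(B) = -11 - 15*(-5/11 - 1*5) = -11 - 15*(-5/11 - 5) = -11 - 15*(-60/11) = -11 + 900/11 = 779/11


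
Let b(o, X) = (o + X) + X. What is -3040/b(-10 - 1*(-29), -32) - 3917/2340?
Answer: 154163/2340 ≈ 65.882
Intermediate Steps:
b(o, X) = o + 2*X (b(o, X) = (X + o) + X = o + 2*X)
-3040/b(-10 - 1*(-29), -32) - 3917/2340 = -3040/((-10 - 1*(-29)) + 2*(-32)) - 3917/2340 = -3040/((-10 + 29) - 64) - 3917*1/2340 = -3040/(19 - 64) - 3917/2340 = -3040/(-45) - 3917/2340 = -3040*(-1/45) - 3917/2340 = 608/9 - 3917/2340 = 154163/2340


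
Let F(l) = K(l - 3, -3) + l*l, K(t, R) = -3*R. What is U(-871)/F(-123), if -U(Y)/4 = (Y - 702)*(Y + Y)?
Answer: -5480332/7569 ≈ -724.05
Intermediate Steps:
U(Y) = -8*Y*(-702 + Y) (U(Y) = -4*(Y - 702)*(Y + Y) = -4*(-702 + Y)*2*Y = -8*Y*(-702 + Y))
F(l) = 9 + l² (F(l) = -3*(-3) + l*l = 9 + l²)
U(-871)/F(-123) = (8*(-871)*(702 - 1*(-871)))/(9 + (-123)²) = (8*(-871)*(702 + 871))/(9 + 15129) = (8*(-871)*1573)/15138 = -10960664*1/15138 = -5480332/7569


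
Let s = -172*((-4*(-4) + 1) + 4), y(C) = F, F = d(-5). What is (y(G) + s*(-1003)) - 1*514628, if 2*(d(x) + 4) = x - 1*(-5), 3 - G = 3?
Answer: 3108204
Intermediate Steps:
G = 0 (G = 3 - 1*3 = 3 - 3 = 0)
d(x) = -3/2 + x/2 (d(x) = -4 + (x - 1*(-5))/2 = -4 + (x + 5)/2 = -4 + (5 + x)/2 = -4 + (5/2 + x/2) = -3/2 + x/2)
F = -4 (F = -3/2 + (1/2)*(-5) = -3/2 - 5/2 = -4)
y(C) = -4
s = -3612 (s = -172*((16 + 1) + 4) = -172*(17 + 4) = -172*21 = -3612)
(y(G) + s*(-1003)) - 1*514628 = (-4 - 3612*(-1003)) - 1*514628 = (-4 + 3622836) - 514628 = 3622832 - 514628 = 3108204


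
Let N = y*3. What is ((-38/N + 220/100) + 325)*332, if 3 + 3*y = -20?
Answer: 12555576/115 ≈ 1.0918e+5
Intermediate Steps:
y = -23/3 (y = -1 + (1/3)*(-20) = -1 - 20/3 = -23/3 ≈ -7.6667)
N = -23 (N = -23/3*3 = -23)
((-38/N + 220/100) + 325)*332 = ((-38/(-23) + 220/100) + 325)*332 = ((-38*(-1/23) + 220*(1/100)) + 325)*332 = ((38/23 + 11/5) + 325)*332 = (443/115 + 325)*332 = (37818/115)*332 = 12555576/115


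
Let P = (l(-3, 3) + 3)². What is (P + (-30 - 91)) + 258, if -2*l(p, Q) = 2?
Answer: 141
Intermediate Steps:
l(p, Q) = -1 (l(p, Q) = -½*2 = -1)
P = 4 (P = (-1 + 3)² = 2² = 4)
(P + (-30 - 91)) + 258 = (4 + (-30 - 91)) + 258 = (4 - 121) + 258 = -117 + 258 = 141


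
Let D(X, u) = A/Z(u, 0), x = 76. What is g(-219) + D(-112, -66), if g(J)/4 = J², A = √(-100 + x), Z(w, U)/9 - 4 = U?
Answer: 191844 + I*√6/18 ≈ 1.9184e+5 + 0.13608*I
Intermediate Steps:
Z(w, U) = 36 + 9*U
A = 2*I*√6 (A = √(-100 + 76) = √(-24) = 2*I*√6 ≈ 4.899*I)
D(X, u) = I*√6/18 (D(X, u) = (2*I*√6)/(36 + 9*0) = (2*I*√6)/(36 + 0) = (2*I*√6)/36 = (2*I*√6)*(1/36) = I*√6/18)
g(J) = 4*J²
g(-219) + D(-112, -66) = 4*(-219)² + I*√6/18 = 4*47961 + I*√6/18 = 191844 + I*√6/18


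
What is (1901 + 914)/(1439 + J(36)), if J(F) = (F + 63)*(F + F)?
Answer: 2815/8567 ≈ 0.32859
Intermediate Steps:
J(F) = 2*F*(63 + F) (J(F) = (63 + F)*(2*F) = 2*F*(63 + F))
(1901 + 914)/(1439 + J(36)) = (1901 + 914)/(1439 + 2*36*(63 + 36)) = 2815/(1439 + 2*36*99) = 2815/(1439 + 7128) = 2815/8567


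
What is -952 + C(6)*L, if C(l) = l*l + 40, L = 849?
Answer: 63572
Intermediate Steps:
C(l) = 40 + l² (C(l) = l² + 40 = 40 + l²)
-952 + C(6)*L = -952 + (40 + 6²)*849 = -952 + (40 + 36)*849 = -952 + 76*849 = -952 + 64524 = 63572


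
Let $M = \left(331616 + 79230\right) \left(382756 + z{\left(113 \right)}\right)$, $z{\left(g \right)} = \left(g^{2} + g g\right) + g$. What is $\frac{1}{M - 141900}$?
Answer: $\frac{1}{167792240422} \approx 5.9598 \cdot 10^{-12}$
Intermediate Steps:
$z{\left(g \right)} = g + 2 g^{2}$ ($z{\left(g \right)} = \left(g^{2} + g^{2}\right) + g = 2 g^{2} + g = g + 2 g^{2}$)
$M = 167792382322$ ($M = \left(331616 + 79230\right) \left(382756 + 113 \left(1 + 2 \cdot 113\right)\right) = 410846 \left(382756 + 113 \left(1 + 226\right)\right) = 410846 \left(382756 + 113 \cdot 227\right) = 410846 \left(382756 + 25651\right) = 410846 \cdot 408407 = 167792382322$)
$\frac{1}{M - 141900} = \frac{1}{167792382322 - 141900} = \frac{1}{167792240422}$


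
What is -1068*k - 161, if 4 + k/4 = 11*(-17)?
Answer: 815791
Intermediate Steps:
k = -764 (k = -16 + 4*(11*(-17)) = -16 + 4*(-187) = -16 - 748 = -764)
-1068*k - 161 = -1068*(-764) - 161 = 815952 - 161 = 815791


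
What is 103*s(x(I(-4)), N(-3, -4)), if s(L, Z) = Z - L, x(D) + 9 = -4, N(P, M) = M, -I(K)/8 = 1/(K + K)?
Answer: 927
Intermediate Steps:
I(K) = -4/K (I(K) = -8/(K + K) = -8*1/(2*K) = -4/K)
x(D) = -13 (x(D) = -9 - 4 = -13)
103*s(x(I(-4)), N(-3, -4)) = 103*(-4 - 1*(-13)) = 103*(-4 + 13) = 103*9 = 927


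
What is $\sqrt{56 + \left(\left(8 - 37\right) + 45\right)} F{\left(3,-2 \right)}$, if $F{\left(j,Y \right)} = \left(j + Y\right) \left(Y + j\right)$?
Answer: $6 \sqrt{2} \approx 8.4853$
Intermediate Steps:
$F{\left(j,Y \right)} = \left(Y + j\right)^{2}$ ($F{\left(j,Y \right)} = \left(Y + j\right) \left(Y + j\right) = \left(Y + j\right)^{2}$)
$\sqrt{56 + \left(\left(8 - 37\right) + 45\right)} F{\left(3,-2 \right)} = \sqrt{56 + \left(\left(8 - 37\right) + 45\right)} \left(-2 + 3\right)^{2} = \sqrt{56 + \left(-29 + 45\right)} 1^{2} = \sqrt{56 + 16} \cdot 1 = \sqrt{72} \cdot 1 = 6 \sqrt{2} \cdot 1 = 6 \sqrt{2}$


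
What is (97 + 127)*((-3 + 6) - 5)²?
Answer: 896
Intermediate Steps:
(97 + 127)*((-3 + 6) - 5)² = 224*(3 - 5)² = 224*(-2)² = 224*4 = 896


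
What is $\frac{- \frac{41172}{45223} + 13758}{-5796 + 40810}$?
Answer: $\frac{311068431}{791719061} \approx 0.3929$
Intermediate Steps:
$\frac{- \frac{41172}{45223} + 13758}{-5796 + 40810} = \frac{\left(-41172\right) \frac{1}{45223} + 13758}{35014} = \left(- \frac{41172}{45223} + 13758\right) \frac{1}{35014} = \frac{622136862}{45223} \cdot \frac{1}{35014} = \frac{311068431}{791719061}$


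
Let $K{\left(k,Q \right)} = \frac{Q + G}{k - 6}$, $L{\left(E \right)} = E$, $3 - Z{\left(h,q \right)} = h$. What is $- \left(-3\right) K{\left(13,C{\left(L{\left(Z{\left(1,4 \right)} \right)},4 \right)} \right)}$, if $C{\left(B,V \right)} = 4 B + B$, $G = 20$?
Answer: $\frac{90}{7} \approx 12.857$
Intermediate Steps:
$Z{\left(h,q \right)} = 3 - h$
$C{\left(B,V \right)} = 5 B$
$K{\left(k,Q \right)} = \frac{20 + Q}{-6 + k}$ ($K{\left(k,Q \right)} = \frac{Q + 20}{k - 6} = \frac{20 + Q}{-6 + k}$)
$- \left(-3\right) K{\left(13,C{\left(L{\left(Z{\left(1,4 \right)} \right)},4 \right)} \right)} = - \left(-3\right) \frac{20 + 5 \left(3 - 1\right)}{-6 + 13} = - \left(-3\right) \frac{20 + 5 \left(3 - 1\right)}{7} = - \left(-3\right) \frac{20 + 5 \cdot 2}{7} = - \left(-3\right) \frac{20 + 10}{7} = - \left(-3\right) \frac{1}{7} \cdot 30 = - \frac{\left(-3\right) 30}{7} = \left(-1\right) \left(- \frac{90}{7}\right) = \frac{90}{7}$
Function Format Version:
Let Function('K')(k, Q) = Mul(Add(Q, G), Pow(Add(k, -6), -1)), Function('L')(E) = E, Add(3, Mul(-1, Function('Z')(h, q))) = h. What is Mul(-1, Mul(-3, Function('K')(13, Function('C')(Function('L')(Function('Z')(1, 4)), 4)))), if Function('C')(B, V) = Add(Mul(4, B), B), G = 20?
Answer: Rational(90, 7) ≈ 12.857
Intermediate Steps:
Function('Z')(h, q) = Add(3, Mul(-1, h))
Function('C')(B, V) = Mul(5, B)
Function('K')(k, Q) = Mul(Pow(Add(-6, k), -1), Add(20, Q)) (Function('K')(k, Q) = Mul(Add(Q, 20), Pow(Add(k, -6), -1)) = Mul(Add(20, Q), Pow(Add(-6, k), -1)) = Mul(Pow(Add(-6, k), -1), Add(20, Q)))
Mul(-1, Mul(-3, Function('K')(13, Function('C')(Function('L')(Function('Z')(1, 4)), 4)))) = Mul(-1, Mul(-3, Mul(Pow(Add(-6, 13), -1), Add(20, Mul(5, Add(3, Mul(-1, 1))))))) = Mul(-1, Mul(-3, Mul(Pow(7, -1), Add(20, Mul(5, Add(3, -1)))))) = Mul(-1, Mul(-3, Mul(Rational(1, 7), Add(20, Mul(5, 2))))) = Mul(-1, Mul(-3, Mul(Rational(1, 7), Add(20, 10)))) = Mul(-1, Mul(-3, Mul(Rational(1, 7), 30))) = Mul(-1, Mul(-3, Rational(30, 7))) = Mul(-1, Rational(-90, 7)) = Rational(90, 7)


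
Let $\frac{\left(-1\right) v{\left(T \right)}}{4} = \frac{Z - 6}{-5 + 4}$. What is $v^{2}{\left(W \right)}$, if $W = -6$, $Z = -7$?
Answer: $2704$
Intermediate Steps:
$v{\left(T \right)} = -52$ ($v{\left(T \right)} = - 4 \frac{-7 - 6}{-5 + 4} = - 4 \left(- \frac{13}{-1}\right) = - 4 \left(\left(-13\right) \left(-1\right)\right) = \left(-4\right) 13 = -52$)
$v^{2}{\left(W \right)} = \left(-52\right)^{2} = 2704$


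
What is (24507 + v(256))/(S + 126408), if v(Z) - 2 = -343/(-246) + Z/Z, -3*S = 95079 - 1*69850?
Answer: 6029803/29027590 ≈ 0.20773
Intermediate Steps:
S = -25229/3 (S = -(95079 - 1*69850)/3 = -(95079 - 69850)/3 = -1/3*25229 = -25229/3 ≈ -8409.7)
v(Z) = 1081/246 (v(Z) = 2 + (-343/(-246) + Z/Z) = 2 + (-343*(-1/246) + 1) = 2 + (343/246 + 1) = 2 + 589/246 = 1081/246)
(24507 + v(256))/(S + 126408) = (24507 + 1081/246)/(-25229/3 + 126408) = 6029803/(246*(353995/3)) = (6029803/246)*(3/353995) = 6029803/29027590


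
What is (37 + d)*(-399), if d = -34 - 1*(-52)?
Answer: -21945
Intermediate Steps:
d = 18 (d = -34 + 52 = 18)
(37 + d)*(-399) = (37 + 18)*(-399) = 55*(-399) = -21945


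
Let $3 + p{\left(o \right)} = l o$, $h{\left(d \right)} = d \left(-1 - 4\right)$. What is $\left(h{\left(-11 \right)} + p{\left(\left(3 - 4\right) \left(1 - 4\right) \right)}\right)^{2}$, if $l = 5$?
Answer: $4489$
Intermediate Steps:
$h{\left(d \right)} = - 5 d$ ($h{\left(d \right)} = d \left(-5\right) = - 5 d$)
$p{\left(o \right)} = -3 + 5 o$
$\left(h{\left(-11 \right)} + p{\left(\left(3 - 4\right) \left(1 - 4\right) \right)}\right)^{2} = \left(\left(-5\right) \left(-11\right) - \left(3 - 5 \left(3 - 4\right) \left(1 - 4\right)\right)\right)^{2} = \left(55 - \left(3 - 5 \left(\left(-1\right) \left(-3\right)\right)\right)\right)^{2} = \left(55 + \left(-3 + 5 \cdot 3\right)\right)^{2} = \left(55 + \left(-3 + 15\right)\right)^{2} = \left(55 + 12\right)^{2} = 67^{2} = 4489$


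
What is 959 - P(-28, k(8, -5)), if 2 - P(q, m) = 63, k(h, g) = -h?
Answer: 1020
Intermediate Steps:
P(q, m) = -61 (P(q, m) = 2 - 1*63 = 2 - 63 = -61)
959 - P(-28, k(8, -5)) = 959 - 1*(-61) = 959 + 61 = 1020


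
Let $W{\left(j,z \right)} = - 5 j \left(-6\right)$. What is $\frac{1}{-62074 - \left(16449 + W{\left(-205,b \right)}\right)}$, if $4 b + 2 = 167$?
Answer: $- \frac{1}{72373} \approx -1.3817 \cdot 10^{-5}$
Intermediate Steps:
$b = \frac{165}{4}$ ($b = - \frac{1}{2} + \frac{1}{4} \cdot 167 = - \frac{1}{2} + \frac{167}{4} = \frac{165}{4} \approx 41.25$)
$W{\left(j,z \right)} = 30 j$
$\frac{1}{-62074 - \left(16449 + W{\left(-205,b \right)}\right)} = \frac{1}{-62074 - \left(16449 + 30 \left(-205\right)\right)} = \frac{1}{-62074 - 10299} = \frac{1}{-72373} = - \frac{1}{72373}$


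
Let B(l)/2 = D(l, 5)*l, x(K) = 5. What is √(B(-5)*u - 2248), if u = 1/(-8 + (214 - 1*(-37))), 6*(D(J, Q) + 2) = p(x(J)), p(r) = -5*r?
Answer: I*√1638607/27 ≈ 47.41*I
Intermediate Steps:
D(J, Q) = -37/6 (D(J, Q) = -2 + (-5*5)/6 = -2 + (⅙)*(-25) = -2 - 25/6 = -37/6)
u = 1/243 (u = 1/(-8 + (214 + 37)) = 1/(-8 + 251) = 1/243 ≈ 0.0041152)
B(l) = -37*l/3 (B(l) = 2*(-37*l/6) = -37*l/3)
√(B(-5)*u - 2248) = √(-37/3*(-5)*(1/243) - 2248) = √((185/3)*(1/243) - 2248) = √(185/729 - 2248) = √(-1638607/729) = I*√1638607/27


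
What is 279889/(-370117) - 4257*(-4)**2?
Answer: -25209688993/370117 ≈ -68113.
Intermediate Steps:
279889/(-370117) - 4257*(-4)**2 = 279889*(-1/370117) - 4257*16 = -279889/370117 - 1*68112 = -279889/370117 - 68112 = -25209688993/370117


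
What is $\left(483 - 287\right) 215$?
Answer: $42140$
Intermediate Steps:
$\left(483 - 287\right) 215 = 196 \cdot 215 = 42140$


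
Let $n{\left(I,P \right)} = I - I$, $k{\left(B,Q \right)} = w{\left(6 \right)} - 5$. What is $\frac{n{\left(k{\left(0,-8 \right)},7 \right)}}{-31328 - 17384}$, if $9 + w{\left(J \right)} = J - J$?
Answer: $0$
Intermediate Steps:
$w{\left(J \right)} = -9$ ($w{\left(J \right)} = -9 + \left(J - J\right) = -9 + 0 = -9$)
$k{\left(B,Q \right)} = -14$ ($k{\left(B,Q \right)} = -9 - 5 = -14$)
$n{\left(I,P \right)} = 0$
$\frac{n{\left(k{\left(0,-8 \right)},7 \right)}}{-31328 - 17384} = \frac{0}{-31328 - 17384} = \frac{0}{-48712} = 0 \left(- \frac{1}{48712}\right) = 0$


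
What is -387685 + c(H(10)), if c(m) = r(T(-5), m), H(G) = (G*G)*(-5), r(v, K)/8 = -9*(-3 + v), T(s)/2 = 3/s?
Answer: -1936913/5 ≈ -3.8738e+5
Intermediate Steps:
T(s) = 6/s (T(s) = 2*(3/s) = 6/s)
r(v, K) = 216 - 72*v (r(v, K) = 8*(-9*(-3 + v)) = 8*(27 - 9*v) = 216 - 72*v)
H(G) = -5*G² (H(G) = G²*(-5) = -5*G²)
c(m) = 1512/5 (c(m) = 216 - 432/(-5) = 216 - 432*(-1)/5 = 216 - 72*(-6/5) = 216 + 432/5 = 1512/5)
-387685 + c(H(10)) = -387685 + 1512/5 = -1936913/5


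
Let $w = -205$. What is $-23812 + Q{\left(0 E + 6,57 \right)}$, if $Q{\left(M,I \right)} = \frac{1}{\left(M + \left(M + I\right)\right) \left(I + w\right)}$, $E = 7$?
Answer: $- \frac{243168145}{10212} \approx -23812.0$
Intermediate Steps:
$Q{\left(M,I \right)} = \frac{1}{\left(-205 + I\right) \left(I + 2 M\right)}$ ($Q{\left(M,I \right)} = \frac{1}{\left(M + \left(M + I\right)\right) \left(I - 205\right)} = \frac{1}{\left(M + \left(I + M\right)\right) \left(-205 + I\right)} = \frac{1}{\left(I + 2 M\right) \left(-205 + I\right)} = \frac{1}{\left(-205 + I\right) \left(I + 2 M\right)}$)
$-23812 + Q{\left(0 E + 6,57 \right)} = -23812 + \frac{1}{57^{2} - 410 \left(0 \cdot 7 + 6\right) - 11685 + 2 \cdot 57 \left(0 \cdot 7 + 6\right)} = -23812 + \frac{1}{3249 - 410 \left(0 + 6\right) - 11685 + 2 \cdot 57 \left(0 + 6\right)} = -23812 + \frac{1}{3249 - 2460 - 11685 + 2 \cdot 57 \cdot 6} = -23812 + \frac{1}{3249 - 2460 - 11685 + 684} = -23812 + \frac{1}{-10212} = -23812 - \frac{1}{10212} = - \frac{243168145}{10212}$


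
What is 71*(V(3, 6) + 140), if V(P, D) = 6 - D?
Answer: 9940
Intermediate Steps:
71*(V(3, 6) + 140) = 71*((6 - 1*6) + 140) = 71*((6 - 6) + 140) = 71*(0 + 140) = 71*140 = 9940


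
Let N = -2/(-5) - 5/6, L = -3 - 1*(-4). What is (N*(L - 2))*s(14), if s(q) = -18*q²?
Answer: -7644/5 ≈ -1528.8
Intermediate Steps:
L = 1 (L = -3 + 4 = 1)
N = -13/30 (N = -2*(-⅕) - 5*⅙ = ⅖ - ⅚ = -13/30 ≈ -0.43333)
(N*(L - 2))*s(14) = (-13*(1 - 2)/30)*(-18*14²) = (-13/30*(-1))*(-18*196) = (13/30)*(-3528) = -7644/5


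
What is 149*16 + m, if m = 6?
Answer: 2390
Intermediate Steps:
149*16 + m = 149*16 + 6 = 2384 + 6 = 2390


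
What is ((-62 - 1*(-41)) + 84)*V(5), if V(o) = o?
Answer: 315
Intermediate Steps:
((-62 - 1*(-41)) + 84)*V(5) = ((-62 - 1*(-41)) + 84)*5 = ((-62 + 41) + 84)*5 = (-21 + 84)*5 = 63*5 = 315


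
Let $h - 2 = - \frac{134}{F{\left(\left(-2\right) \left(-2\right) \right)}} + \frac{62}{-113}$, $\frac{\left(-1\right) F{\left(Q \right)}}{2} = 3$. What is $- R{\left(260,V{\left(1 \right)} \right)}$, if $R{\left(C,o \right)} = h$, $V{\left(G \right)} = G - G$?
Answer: $- \frac{8063}{339} \approx -23.785$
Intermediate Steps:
$F{\left(Q \right)} = -6$ ($F{\left(Q \right)} = \left(-2\right) 3 = -6$)
$V{\left(G \right)} = 0$
$h = \frac{8063}{339}$ ($h = 2 + \left(- \frac{134}{-6} + \frac{62}{-113}\right) = 2 + \left(\left(-134\right) \left(- \frac{1}{6}\right) + 62 \left(- \frac{1}{113}\right)\right) = 2 + \left(\frac{67}{3} - \frac{62}{113}\right) = 2 + \frac{7385}{339} = \frac{8063}{339} \approx 23.785$)
$R{\left(C,o \right)} = \frac{8063}{339}$
$- R{\left(260,V{\left(1 \right)} \right)} = \left(-1\right) \frac{8063}{339} = - \frac{8063}{339}$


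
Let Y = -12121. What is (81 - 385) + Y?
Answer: -12425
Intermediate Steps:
(81 - 385) + Y = (81 - 385) - 12121 = -304 - 12121 = -12425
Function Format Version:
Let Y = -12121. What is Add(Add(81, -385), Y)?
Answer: -12425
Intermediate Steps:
Add(Add(81, -385), Y) = Add(Add(81, -385), -12121) = Add(-304, -12121) = -12425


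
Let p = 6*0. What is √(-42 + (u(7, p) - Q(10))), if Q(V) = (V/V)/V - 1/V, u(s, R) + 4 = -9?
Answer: I*√55 ≈ 7.4162*I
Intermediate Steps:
p = 0
u(s, R) = -13 (u(s, R) = -4 - 9 = -13)
Q(V) = 0 (Q(V) = 1/V - 1/V = 0)
√(-42 + (u(7, p) - Q(10))) = √(-42 + (-13 - 1*0)) = √(-42 + (-13 + 0)) = √(-42 - 13) = √(-55) = I*√55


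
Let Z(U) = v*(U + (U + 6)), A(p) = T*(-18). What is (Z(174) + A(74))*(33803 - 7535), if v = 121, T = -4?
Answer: 1127054808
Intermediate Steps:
A(p) = 72 (A(p) = -4*(-18) = 72)
Z(U) = 726 + 242*U (Z(U) = 121*(U + (U + 6)) = 121*(U + (6 + U)) = 121*(6 + 2*U) = 726 + 242*U)
(Z(174) + A(74))*(33803 - 7535) = ((726 + 242*174) + 72)*(33803 - 7535) = ((726 + 42108) + 72)*26268 = (42834 + 72)*26268 = 42906*26268 = 1127054808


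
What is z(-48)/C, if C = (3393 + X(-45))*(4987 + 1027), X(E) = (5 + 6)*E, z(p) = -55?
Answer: -55/17428572 ≈ -3.1557e-6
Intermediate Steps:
X(E) = 11*E
C = 17428572 (C = (3393 + 11*(-45))*(4987 + 1027) = (3393 - 495)*6014 = 2898*6014 = 17428572)
z(-48)/C = -55/17428572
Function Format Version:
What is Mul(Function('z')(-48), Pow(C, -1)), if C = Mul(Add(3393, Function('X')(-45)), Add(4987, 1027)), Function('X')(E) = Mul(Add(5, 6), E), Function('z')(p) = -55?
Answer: Rational(-55, 17428572) ≈ -3.1557e-6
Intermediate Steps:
Function('X')(E) = Mul(11, E)
C = 17428572 (C = Mul(Add(3393, Mul(11, -45)), Add(4987, 1027)) = Mul(Add(3393, -495), 6014) = Mul(2898, 6014) = 17428572)
Mul(Function('z')(-48), Pow(C, -1)) = Mul(-55, Pow(17428572, -1)) = Mul(-55, Rational(1, 17428572)) = Rational(-55, 17428572)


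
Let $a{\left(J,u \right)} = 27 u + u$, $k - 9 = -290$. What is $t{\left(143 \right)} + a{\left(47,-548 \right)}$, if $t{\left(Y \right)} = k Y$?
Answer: $-55527$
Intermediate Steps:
$k = -281$ ($k = 9 - 290 = -281$)
$a{\left(J,u \right)} = 28 u$
$t{\left(Y \right)} = - 281 Y$
$t{\left(143 \right)} + a{\left(47,-548 \right)} = \left(-281\right) 143 + 28 \left(-548\right) = -40183 - 15344 = -55527$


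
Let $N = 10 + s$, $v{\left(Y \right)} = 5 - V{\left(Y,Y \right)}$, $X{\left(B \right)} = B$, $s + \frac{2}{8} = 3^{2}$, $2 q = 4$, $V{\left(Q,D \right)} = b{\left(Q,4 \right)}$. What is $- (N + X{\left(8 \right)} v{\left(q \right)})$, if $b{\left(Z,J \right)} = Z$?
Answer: $- \frac{171}{4} \approx -42.75$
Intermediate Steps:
$V{\left(Q,D \right)} = Q$
$q = 2$ ($q = \frac{1}{2} \cdot 4 = 2$)
$s = \frac{35}{4}$ ($s = - \frac{1}{4} + 3^{2} = - \frac{1}{4} + 9 = \frac{35}{4} \approx 8.75$)
$v{\left(Y \right)} = 5 - Y$
$N = \frac{75}{4}$ ($N = 10 + \frac{35}{4} = \frac{75}{4} \approx 18.75$)
$- (N + X{\left(8 \right)} v{\left(q \right)}) = - (\frac{75}{4} + 8 \left(5 - 2\right)) = - (\frac{75}{4} + 8 \cdot 3) = - (\frac{75}{4} + 24) = \left(-1\right) \frac{171}{4} = - \frac{171}{4}$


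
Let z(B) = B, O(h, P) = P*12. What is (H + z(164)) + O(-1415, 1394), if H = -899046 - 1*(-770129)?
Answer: -112025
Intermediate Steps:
O(h, P) = 12*P
H = -128917 (H = -899046 + 770129 = -128917)
(H + z(164)) + O(-1415, 1394) = (-128917 + 164) + 12*1394 = -128753 + 16728 = -112025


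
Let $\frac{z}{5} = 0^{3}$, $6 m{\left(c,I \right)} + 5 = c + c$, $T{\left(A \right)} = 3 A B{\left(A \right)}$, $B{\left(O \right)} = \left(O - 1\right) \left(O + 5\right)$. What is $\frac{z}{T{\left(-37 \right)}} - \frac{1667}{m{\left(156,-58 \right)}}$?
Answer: $- \frac{10002}{307} \approx -32.58$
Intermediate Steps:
$B{\left(O \right)} = \left(-1 + O\right) \left(5 + O\right)$
$T{\left(A \right)} = 3 A \left(-5 + A^{2} + 4 A\right)$
$m{\left(c,I \right)} = - \frac{5}{6} + \frac{c}{3}$ ($m{\left(c,I \right)} = - \frac{5}{6} + \frac{c + c}{6} = - \frac{5}{6} + \frac{2 c}{6} = - \frac{5}{6} + \frac{c}{3}$)
$z = 0$ ($z = 5 \cdot 0^{3} = 5 \cdot 0 = 0$)
$\frac{z}{T{\left(-37 \right)}} - \frac{1667}{m{\left(156,-58 \right)}} = \frac{0}{3 \left(-37\right) \left(-5 + \left(-37\right)^{2} + 4 \left(-37\right)\right)} - \frac{1667}{- \frac{5}{6} + \frac{1}{3} \cdot 156} = \frac{0}{3 \left(-37\right) \left(-5 + 1369 - 148\right)} - \frac{1667}{- \frac{5}{6} + 52} = \frac{0}{3 \left(-37\right) 1216} - \frac{1667}{\frac{307}{6}} = \frac{0}{-134976} - \frac{10002}{307} = 0 \left(- \frac{1}{134976}\right) - \frac{10002}{307} = 0 - \frac{10002}{307} = - \frac{10002}{307}$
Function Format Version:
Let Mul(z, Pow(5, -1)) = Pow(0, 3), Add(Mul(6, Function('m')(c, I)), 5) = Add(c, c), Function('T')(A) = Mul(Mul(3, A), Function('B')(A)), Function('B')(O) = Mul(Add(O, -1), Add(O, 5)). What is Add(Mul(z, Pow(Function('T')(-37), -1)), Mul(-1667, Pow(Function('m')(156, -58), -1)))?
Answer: Rational(-10002, 307) ≈ -32.580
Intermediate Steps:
Function('B')(O) = Mul(Add(-1, O), Add(5, O))
Function('T')(A) = Mul(3, A, Add(-5, Pow(A, 2), Mul(4, A))) (Function('T')(A) = Mul(Mul(3, A), Add(-5, Pow(A, 2), Mul(4, A))) = Mul(3, A, Add(-5, Pow(A, 2), Mul(4, A))))
Function('m')(c, I) = Add(Rational(-5, 6), Mul(Rational(1, 3), c)) (Function('m')(c, I) = Add(Rational(-5, 6), Mul(Rational(1, 6), Add(c, c))) = Add(Rational(-5, 6), Mul(Rational(1, 6), Mul(2, c))) = Add(Rational(-5, 6), Mul(Rational(1, 3), c)))
z = 0 (z = Mul(5, Pow(0, 3)) = Mul(5, 0) = 0)
Add(Mul(z, Pow(Function('T')(-37), -1)), Mul(-1667, Pow(Function('m')(156, -58), -1))) = Add(Mul(0, Pow(Mul(3, -37, Add(-5, Pow(-37, 2), Mul(4, -37))), -1)), Mul(-1667, Pow(Add(Rational(-5, 6), Mul(Rational(1, 3), 156)), -1))) = Add(Mul(0, Pow(Mul(3, -37, Add(-5, 1369, -148)), -1)), Mul(-1667, Pow(Add(Rational(-5, 6), 52), -1))) = Add(Mul(0, Pow(Mul(3, -37, 1216), -1)), Mul(-1667, Pow(Rational(307, 6), -1))) = Add(Mul(0, Pow(-134976, -1)), Mul(-1667, Rational(6, 307))) = Add(Mul(0, Rational(-1, 134976)), Rational(-10002, 307)) = Add(0, Rational(-10002, 307)) = Rational(-10002, 307)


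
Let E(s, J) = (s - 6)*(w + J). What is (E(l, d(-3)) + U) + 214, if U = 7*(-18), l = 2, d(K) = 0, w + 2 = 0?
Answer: 96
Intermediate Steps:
w = -2 (w = -2 + 0 = -2)
U = -126
E(s, J) = (-6 + s)*(-2 + J) (E(s, J) = (s - 6)*(-2 + J) = (-6 + s)*(-2 + J))
(E(l, d(-3)) + U) + 214 = ((12 - 6*0 - 2*2 + 0*2) - 126) + 214 = ((12 + 0 - 4 + 0) - 126) + 214 = (8 - 126) + 214 = -118 + 214 = 96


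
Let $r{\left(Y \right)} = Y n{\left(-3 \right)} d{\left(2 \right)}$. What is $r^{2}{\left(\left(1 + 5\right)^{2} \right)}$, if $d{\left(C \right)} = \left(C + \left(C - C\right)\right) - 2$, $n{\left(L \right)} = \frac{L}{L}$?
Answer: $0$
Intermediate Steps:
$n{\left(L \right)} = 1$
$d{\left(C \right)} = -2 + C$ ($d{\left(C \right)} = \left(C + 0\right) - 2 = C - 2 = -2 + C$)
$r{\left(Y \right)} = 0$ ($r{\left(Y \right)} = Y 1 \left(-2 + 2\right) = Y 0 = 0$)
$r^{2}{\left(\left(1 + 5\right)^{2} \right)} = 0^{2} = 0$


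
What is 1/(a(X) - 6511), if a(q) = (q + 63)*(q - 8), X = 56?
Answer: -1/799 ≈ -0.0012516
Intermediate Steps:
a(q) = (-8 + q)*(63 + q) (a(q) = (63 + q)*(-8 + q) = (-8 + q)*(63 + q))
1/(a(X) - 6511) = 1/((-504 + 56² + 55*56) - 6511) = 1/((-504 + 3136 + 3080) - 6511) = 1/(5712 - 6511) = 1/(-799) = -1/799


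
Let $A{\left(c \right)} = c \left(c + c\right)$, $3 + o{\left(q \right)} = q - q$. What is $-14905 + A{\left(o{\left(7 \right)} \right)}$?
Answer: $-14887$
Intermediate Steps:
$o{\left(q \right)} = -3$ ($o{\left(q \right)} = -3 + \left(q - q\right) = -3 + 0 = -3$)
$A{\left(c \right)} = 2 c^{2}$ ($A{\left(c \right)} = c 2 c = 2 c^{2}$)
$-14905 + A{\left(o{\left(7 \right)} \right)} = -14905 + 2 \left(-3\right)^{2} = -14905 + 2 \cdot 9 = -14905 + 18 = -14887$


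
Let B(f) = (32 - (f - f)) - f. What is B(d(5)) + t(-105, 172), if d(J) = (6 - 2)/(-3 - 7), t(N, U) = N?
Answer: -363/5 ≈ -72.600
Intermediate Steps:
d(J) = -2/5 (d(J) = 4/(-10) = 4*(-1/10) = -2/5)
B(f) = 32 - f (B(f) = (32 - 1*0) - f = (32 + 0) - f = 32 - f)
B(d(5)) + t(-105, 172) = (32 - 1*(-2/5)) - 105 = (32 + 2/5) - 105 = 162/5 - 105 = -363/5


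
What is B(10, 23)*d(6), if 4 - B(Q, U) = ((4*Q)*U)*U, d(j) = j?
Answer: -126936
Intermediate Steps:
B(Q, U) = 4 - 4*Q*U² (B(Q, U) = 4 - (4*Q)*U*U = 4 - 4*Q*U*U = 4 - 4*Q*U²)
B(10, 23)*d(6) = (4 - 4*10*23²)*6 = (4 - 4*10*529)*6 = (4 - 21160)*6 = -21156*6 = -126936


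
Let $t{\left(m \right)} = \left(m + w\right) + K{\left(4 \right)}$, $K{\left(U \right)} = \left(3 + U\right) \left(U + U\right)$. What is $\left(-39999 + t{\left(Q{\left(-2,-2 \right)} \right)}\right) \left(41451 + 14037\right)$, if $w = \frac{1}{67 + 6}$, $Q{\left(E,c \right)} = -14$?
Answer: $- \frac{161850727680}{73} \approx -2.2171 \cdot 10^{9}$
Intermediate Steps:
$K{\left(U \right)} = 2 U \left(3 + U\right)$ ($K{\left(U \right)} = \left(3 + U\right) 2 U = 2 U \left(3 + U\right)$)
$w = \frac{1}{73} \approx 0.013699$
$t{\left(m \right)} = \frac{4089}{73} + m$ ($t{\left(m \right)} = \left(m + \frac{1}{73}\right) + 2 \cdot 4 \left(3 + 4\right) = \left(\frac{1}{73} + m\right) + 2 \cdot 4 \cdot 7 = \left(\frac{1}{73} + m\right) + 56 = \frac{4089}{73} + m$)
$\left(-39999 + t{\left(Q{\left(-2,-2 \right)} \right)}\right) \left(41451 + 14037\right) = \left(-39999 + \left(\frac{4089}{73} - 14\right)\right) \left(41451 + 14037\right) = \left(-39999 + \frac{3067}{73}\right) 55488 = \left(- \frac{2916860}{73}\right) 55488 = - \frac{161850727680}{73}$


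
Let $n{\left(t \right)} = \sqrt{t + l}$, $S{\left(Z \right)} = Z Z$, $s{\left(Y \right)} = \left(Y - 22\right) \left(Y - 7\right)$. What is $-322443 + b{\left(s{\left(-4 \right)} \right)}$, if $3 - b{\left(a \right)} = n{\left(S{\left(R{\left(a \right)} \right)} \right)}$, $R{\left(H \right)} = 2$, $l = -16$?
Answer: $-322440 - 2 i \sqrt{3} \approx -3.2244 \cdot 10^{5} - 3.4641 i$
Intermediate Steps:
$s{\left(Y \right)} = \left(-22 + Y\right) \left(-7 + Y\right)$
$S{\left(Z \right)} = Z^{2}$
$n{\left(t \right)} = \sqrt{-16 + t}$ ($n{\left(t \right)} = \sqrt{t - 16} = \sqrt{-16 + t}$)
$b{\left(a \right)} = 3 - 2 i \sqrt{3}$ ($b{\left(a \right)} = 3 - \sqrt{-16 + 2^{2}} = 3 - \sqrt{-16 + 4} = 3 - \sqrt{-12} = 3 - 2 i \sqrt{3}$)
$-322443 + b{\left(s{\left(-4 \right)} \right)} = -322443 + \left(3 - 2 i \sqrt{3}\right) = -322440 - 2 i \sqrt{3}$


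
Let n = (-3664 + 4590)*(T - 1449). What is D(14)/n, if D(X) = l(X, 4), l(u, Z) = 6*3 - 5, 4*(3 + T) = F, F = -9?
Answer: -26/2693271 ≈ -9.6537e-6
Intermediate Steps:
T = -21/4 (T = -3 + (1/4)*(-9) = -3 - 9/4 = -21/4 ≈ -5.2500)
l(u, Z) = 13 (l(u, Z) = 18 - 5 = 13)
D(X) = 13
n = -2693271/2 (n = (-3664 + 4590)*(-21/4 - 1449) = 926*(-5817/4) = -2693271/2 ≈ -1.3466e+6)
D(14)/n = 13/(-2693271/2) = 13*(-2/2693271) = -26/2693271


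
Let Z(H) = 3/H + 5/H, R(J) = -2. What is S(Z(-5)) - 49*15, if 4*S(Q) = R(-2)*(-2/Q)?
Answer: -5885/8 ≈ -735.63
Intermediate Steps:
Z(H) = 8/H
S(Q) = 1/Q (S(Q) = (-(-4)/Q)/4 = (4/Q)/4 = 1/Q)
S(Z(-5)) - 49*15 = 1/(8/(-5)) - 49*15 = 1/(8*(-1/5)) - 735 = 1/(-8/5) - 735 = -5/8 - 735 = -5885/8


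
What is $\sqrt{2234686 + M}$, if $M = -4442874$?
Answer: $2 i \sqrt{552047} \approx 1486.0 i$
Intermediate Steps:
$\sqrt{2234686 + M} = \sqrt{2234686 - 4442874} = \sqrt{-2208188} = 2 i \sqrt{552047}$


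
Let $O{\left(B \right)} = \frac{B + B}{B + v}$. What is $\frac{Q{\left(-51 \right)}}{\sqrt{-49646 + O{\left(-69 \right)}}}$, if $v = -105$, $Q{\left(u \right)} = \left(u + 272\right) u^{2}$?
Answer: $- \frac{44217 i \sqrt{247051}}{8519} \approx - 2579.8 i$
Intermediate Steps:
$Q{\left(u \right)} = u^{2} \left(272 + u\right)$ ($Q{\left(u \right)} = \left(272 + u\right) u^{2} = u^{2} \left(272 + u\right)$)
$O{\left(B \right)} = \frac{2 B}{-105 + B}$ ($O{\left(B \right)} = \frac{B + B}{B - 105} = \frac{2 B}{-105 + B}$)
$\frac{Q{\left(-51 \right)}}{\sqrt{-49646 + O{\left(-69 \right)}}} = \frac{\left(-51\right)^{2} \left(272 - 51\right)}{\sqrt{-49646 + 2 \left(-69\right) \frac{1}{-105 - 69}}} = \frac{2601 \cdot 221}{\sqrt{-49646 + 2 \left(-69\right) \frac{1}{-174}}} = \frac{574821}{\sqrt{-49646 + 2 \left(-69\right) \left(- \frac{1}{174}\right)}} = \frac{574821}{\sqrt{-49646 + \frac{23}{29}}} = \frac{574821}{\sqrt{- \frac{1439711}{29}}} = \frac{574821}{\frac{13}{29} i \sqrt{247051}} = 574821 \left(- \frac{i \sqrt{247051}}{110747}\right) = - \frac{44217 i \sqrt{247051}}{8519}$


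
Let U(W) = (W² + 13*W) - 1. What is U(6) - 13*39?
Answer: -394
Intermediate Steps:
U(W) = -1 + W² + 13*W
U(6) - 13*39 = (-1 + 6² + 13*6) - 13*39 = (-1 + 36 + 78) - 507 = 113 - 507 = -394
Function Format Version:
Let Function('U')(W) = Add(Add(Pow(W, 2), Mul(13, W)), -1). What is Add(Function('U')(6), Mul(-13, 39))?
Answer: -394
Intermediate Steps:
Function('U')(W) = Add(-1, Pow(W, 2), Mul(13, W))
Add(Function('U')(6), Mul(-13, 39)) = Add(Add(-1, Pow(6, 2), Mul(13, 6)), Mul(-13, 39)) = Add(Add(-1, 36, 78), -507) = Add(113, -507) = -394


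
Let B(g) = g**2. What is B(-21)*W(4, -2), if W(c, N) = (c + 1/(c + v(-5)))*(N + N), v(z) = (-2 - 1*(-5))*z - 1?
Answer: -6909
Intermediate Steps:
v(z) = -1 + 3*z (v(z) = (-2 + 5)*z - 1 = 3*z - 1 = -1 + 3*z)
W(c, N) = 2*N*(c + 1/(-16 + c)) (W(c, N) = (c + 1/(c + (-1 + 3*(-5))))*(N + N) = (c + 1/(c + (-1 - 15)))*(2*N) = (c + 1/(c - 16))*(2*N) = (c + 1/(-16 + c))*(2*N) = 2*N*(c + 1/(-16 + c)))
B(-21)*W(4, -2) = (-21)**2*(2*(-2)*(1 + 4**2 - 16*4)/(-16 + 4)) = 441*(2*(-2)*(1 + 16 - 64)/(-12)) = 441*(2*(-2)*(-1/12)*(-47)) = 441*(-47/3) = -6909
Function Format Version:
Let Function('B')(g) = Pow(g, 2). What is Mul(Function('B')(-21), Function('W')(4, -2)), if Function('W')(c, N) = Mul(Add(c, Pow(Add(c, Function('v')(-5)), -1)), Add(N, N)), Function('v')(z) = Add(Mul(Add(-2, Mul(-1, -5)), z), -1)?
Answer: -6909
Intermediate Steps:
Function('v')(z) = Add(-1, Mul(3, z)) (Function('v')(z) = Add(Mul(Add(-2, 5), z), -1) = Add(Mul(3, z), -1) = Add(-1, Mul(3, z)))
Function('W')(c, N) = Mul(2, N, Add(c, Pow(Add(-16, c), -1))) (Function('W')(c, N) = Mul(Add(c, Pow(Add(c, Add(-1, Mul(3, -5))), -1)), Add(N, N)) = Mul(Add(c, Pow(Add(c, Add(-1, -15)), -1)), Mul(2, N)) = Mul(Add(c, Pow(Add(c, -16), -1)), Mul(2, N)) = Mul(Add(c, Pow(Add(-16, c), -1)), Mul(2, N)) = Mul(2, N, Add(c, Pow(Add(-16, c), -1))))
Mul(Function('B')(-21), Function('W')(4, -2)) = Mul(Pow(-21, 2), Mul(2, -2, Pow(Add(-16, 4), -1), Add(1, Pow(4, 2), Mul(-16, 4)))) = Mul(441, Mul(2, -2, Pow(-12, -1), Add(1, 16, -64))) = Mul(441, Mul(2, -2, Rational(-1, 12), -47)) = Mul(441, Rational(-47, 3)) = -6909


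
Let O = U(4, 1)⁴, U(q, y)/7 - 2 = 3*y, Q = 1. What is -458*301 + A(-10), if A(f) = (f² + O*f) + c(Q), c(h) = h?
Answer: -15144007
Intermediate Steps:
U(q, y) = 14 + 21*y (U(q, y) = 14 + 7*(3*y) = 14 + 21*y)
O = 1500625 (O = (14 + 21*1)⁴ = (14 + 21)⁴ = 35⁴ = 1500625)
A(f) = 1 + f² + 1500625*f (A(f) = (f² + 1500625*f) + 1 = 1 + f² + 1500625*f)
-458*301 + A(-10) = -458*301 + (1 + (-10)² + 1500625*(-10)) = -137858 + (1 + 100 - 15006250) = -137858 - 15006149 = -15144007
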